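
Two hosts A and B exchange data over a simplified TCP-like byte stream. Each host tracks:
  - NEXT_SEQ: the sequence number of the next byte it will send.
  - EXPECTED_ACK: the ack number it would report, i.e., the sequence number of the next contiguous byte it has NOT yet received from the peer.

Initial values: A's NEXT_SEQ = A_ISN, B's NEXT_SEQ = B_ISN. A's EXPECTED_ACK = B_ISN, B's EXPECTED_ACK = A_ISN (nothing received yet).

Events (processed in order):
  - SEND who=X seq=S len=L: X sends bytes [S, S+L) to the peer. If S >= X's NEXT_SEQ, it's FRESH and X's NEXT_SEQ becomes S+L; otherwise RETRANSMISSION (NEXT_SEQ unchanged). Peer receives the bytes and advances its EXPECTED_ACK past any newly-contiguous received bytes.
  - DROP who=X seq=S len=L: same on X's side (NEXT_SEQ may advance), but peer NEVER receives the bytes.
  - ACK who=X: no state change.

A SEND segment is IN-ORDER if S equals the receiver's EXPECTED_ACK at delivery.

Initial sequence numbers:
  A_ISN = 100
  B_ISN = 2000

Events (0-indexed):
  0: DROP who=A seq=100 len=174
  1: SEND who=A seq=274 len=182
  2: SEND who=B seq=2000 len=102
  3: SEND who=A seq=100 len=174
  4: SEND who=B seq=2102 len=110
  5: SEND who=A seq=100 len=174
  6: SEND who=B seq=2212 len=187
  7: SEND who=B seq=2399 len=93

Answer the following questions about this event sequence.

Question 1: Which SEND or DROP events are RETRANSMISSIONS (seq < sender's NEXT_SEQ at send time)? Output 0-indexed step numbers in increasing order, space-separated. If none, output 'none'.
Step 0: DROP seq=100 -> fresh
Step 1: SEND seq=274 -> fresh
Step 2: SEND seq=2000 -> fresh
Step 3: SEND seq=100 -> retransmit
Step 4: SEND seq=2102 -> fresh
Step 5: SEND seq=100 -> retransmit
Step 6: SEND seq=2212 -> fresh
Step 7: SEND seq=2399 -> fresh

Answer: 3 5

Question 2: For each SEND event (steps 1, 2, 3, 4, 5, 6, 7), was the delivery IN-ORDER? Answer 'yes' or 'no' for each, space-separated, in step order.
Step 1: SEND seq=274 -> out-of-order
Step 2: SEND seq=2000 -> in-order
Step 3: SEND seq=100 -> in-order
Step 4: SEND seq=2102 -> in-order
Step 5: SEND seq=100 -> out-of-order
Step 6: SEND seq=2212 -> in-order
Step 7: SEND seq=2399 -> in-order

Answer: no yes yes yes no yes yes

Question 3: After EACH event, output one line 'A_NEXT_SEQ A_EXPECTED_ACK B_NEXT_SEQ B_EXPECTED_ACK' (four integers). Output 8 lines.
274 2000 2000 100
456 2000 2000 100
456 2102 2102 100
456 2102 2102 456
456 2212 2212 456
456 2212 2212 456
456 2399 2399 456
456 2492 2492 456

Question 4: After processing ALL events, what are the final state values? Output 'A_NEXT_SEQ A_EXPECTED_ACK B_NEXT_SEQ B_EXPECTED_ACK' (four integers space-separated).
After event 0: A_seq=274 A_ack=2000 B_seq=2000 B_ack=100
After event 1: A_seq=456 A_ack=2000 B_seq=2000 B_ack=100
After event 2: A_seq=456 A_ack=2102 B_seq=2102 B_ack=100
After event 3: A_seq=456 A_ack=2102 B_seq=2102 B_ack=456
After event 4: A_seq=456 A_ack=2212 B_seq=2212 B_ack=456
After event 5: A_seq=456 A_ack=2212 B_seq=2212 B_ack=456
After event 6: A_seq=456 A_ack=2399 B_seq=2399 B_ack=456
After event 7: A_seq=456 A_ack=2492 B_seq=2492 B_ack=456

Answer: 456 2492 2492 456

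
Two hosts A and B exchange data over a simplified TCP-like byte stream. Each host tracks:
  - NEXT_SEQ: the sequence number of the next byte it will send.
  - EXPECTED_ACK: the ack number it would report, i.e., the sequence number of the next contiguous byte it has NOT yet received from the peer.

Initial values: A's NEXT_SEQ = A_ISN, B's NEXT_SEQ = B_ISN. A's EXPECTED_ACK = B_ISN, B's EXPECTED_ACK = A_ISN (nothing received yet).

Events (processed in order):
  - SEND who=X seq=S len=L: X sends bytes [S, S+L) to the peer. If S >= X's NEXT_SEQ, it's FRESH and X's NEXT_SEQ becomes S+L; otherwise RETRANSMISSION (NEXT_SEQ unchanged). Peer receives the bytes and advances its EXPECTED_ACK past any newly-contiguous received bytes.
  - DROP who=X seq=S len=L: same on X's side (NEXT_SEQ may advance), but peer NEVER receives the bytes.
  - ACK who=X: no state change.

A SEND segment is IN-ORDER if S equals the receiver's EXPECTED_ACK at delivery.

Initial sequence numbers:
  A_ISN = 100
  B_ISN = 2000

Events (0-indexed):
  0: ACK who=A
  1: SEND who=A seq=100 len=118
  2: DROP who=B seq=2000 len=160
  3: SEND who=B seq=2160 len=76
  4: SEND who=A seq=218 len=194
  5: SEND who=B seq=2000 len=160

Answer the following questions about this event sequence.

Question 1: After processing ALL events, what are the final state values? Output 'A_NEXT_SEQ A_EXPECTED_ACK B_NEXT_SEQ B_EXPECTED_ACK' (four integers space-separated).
Answer: 412 2236 2236 412

Derivation:
After event 0: A_seq=100 A_ack=2000 B_seq=2000 B_ack=100
After event 1: A_seq=218 A_ack=2000 B_seq=2000 B_ack=218
After event 2: A_seq=218 A_ack=2000 B_seq=2160 B_ack=218
After event 3: A_seq=218 A_ack=2000 B_seq=2236 B_ack=218
After event 4: A_seq=412 A_ack=2000 B_seq=2236 B_ack=412
After event 5: A_seq=412 A_ack=2236 B_seq=2236 B_ack=412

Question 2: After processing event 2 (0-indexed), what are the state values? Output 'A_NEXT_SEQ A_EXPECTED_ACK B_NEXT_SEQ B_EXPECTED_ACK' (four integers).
After event 0: A_seq=100 A_ack=2000 B_seq=2000 B_ack=100
After event 1: A_seq=218 A_ack=2000 B_seq=2000 B_ack=218
After event 2: A_seq=218 A_ack=2000 B_seq=2160 B_ack=218

218 2000 2160 218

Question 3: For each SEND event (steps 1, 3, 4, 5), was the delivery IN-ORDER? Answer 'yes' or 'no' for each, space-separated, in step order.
Step 1: SEND seq=100 -> in-order
Step 3: SEND seq=2160 -> out-of-order
Step 4: SEND seq=218 -> in-order
Step 5: SEND seq=2000 -> in-order

Answer: yes no yes yes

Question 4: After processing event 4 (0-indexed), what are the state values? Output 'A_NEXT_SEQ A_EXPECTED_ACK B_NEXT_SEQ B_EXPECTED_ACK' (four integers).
After event 0: A_seq=100 A_ack=2000 B_seq=2000 B_ack=100
After event 1: A_seq=218 A_ack=2000 B_seq=2000 B_ack=218
After event 2: A_seq=218 A_ack=2000 B_seq=2160 B_ack=218
After event 3: A_seq=218 A_ack=2000 B_seq=2236 B_ack=218
After event 4: A_seq=412 A_ack=2000 B_seq=2236 B_ack=412

412 2000 2236 412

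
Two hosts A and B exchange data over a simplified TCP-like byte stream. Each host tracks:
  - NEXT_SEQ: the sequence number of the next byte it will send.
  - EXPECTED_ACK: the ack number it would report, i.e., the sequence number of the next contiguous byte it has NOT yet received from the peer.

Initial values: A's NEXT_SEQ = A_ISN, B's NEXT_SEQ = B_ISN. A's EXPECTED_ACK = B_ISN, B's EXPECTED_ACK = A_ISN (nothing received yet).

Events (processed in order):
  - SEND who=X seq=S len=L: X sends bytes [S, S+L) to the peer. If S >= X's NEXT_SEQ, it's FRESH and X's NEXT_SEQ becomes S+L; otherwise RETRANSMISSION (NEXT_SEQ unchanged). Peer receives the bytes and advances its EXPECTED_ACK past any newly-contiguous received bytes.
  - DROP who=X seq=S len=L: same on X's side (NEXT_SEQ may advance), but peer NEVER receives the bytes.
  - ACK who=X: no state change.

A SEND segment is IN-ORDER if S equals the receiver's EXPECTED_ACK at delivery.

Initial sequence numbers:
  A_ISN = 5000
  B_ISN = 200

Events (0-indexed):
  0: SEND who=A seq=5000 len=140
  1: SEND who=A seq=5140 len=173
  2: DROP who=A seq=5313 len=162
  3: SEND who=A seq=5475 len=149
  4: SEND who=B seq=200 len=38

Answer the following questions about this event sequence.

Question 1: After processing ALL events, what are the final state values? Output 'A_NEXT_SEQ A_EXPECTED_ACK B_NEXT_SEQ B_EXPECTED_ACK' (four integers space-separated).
Answer: 5624 238 238 5313

Derivation:
After event 0: A_seq=5140 A_ack=200 B_seq=200 B_ack=5140
After event 1: A_seq=5313 A_ack=200 B_seq=200 B_ack=5313
After event 2: A_seq=5475 A_ack=200 B_seq=200 B_ack=5313
After event 3: A_seq=5624 A_ack=200 B_seq=200 B_ack=5313
After event 4: A_seq=5624 A_ack=238 B_seq=238 B_ack=5313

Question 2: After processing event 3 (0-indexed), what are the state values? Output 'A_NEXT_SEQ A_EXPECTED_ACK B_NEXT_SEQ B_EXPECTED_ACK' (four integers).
After event 0: A_seq=5140 A_ack=200 B_seq=200 B_ack=5140
After event 1: A_seq=5313 A_ack=200 B_seq=200 B_ack=5313
After event 2: A_seq=5475 A_ack=200 B_seq=200 B_ack=5313
After event 3: A_seq=5624 A_ack=200 B_seq=200 B_ack=5313

5624 200 200 5313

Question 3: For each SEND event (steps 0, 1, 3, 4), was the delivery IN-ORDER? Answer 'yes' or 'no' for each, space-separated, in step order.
Answer: yes yes no yes

Derivation:
Step 0: SEND seq=5000 -> in-order
Step 1: SEND seq=5140 -> in-order
Step 3: SEND seq=5475 -> out-of-order
Step 4: SEND seq=200 -> in-order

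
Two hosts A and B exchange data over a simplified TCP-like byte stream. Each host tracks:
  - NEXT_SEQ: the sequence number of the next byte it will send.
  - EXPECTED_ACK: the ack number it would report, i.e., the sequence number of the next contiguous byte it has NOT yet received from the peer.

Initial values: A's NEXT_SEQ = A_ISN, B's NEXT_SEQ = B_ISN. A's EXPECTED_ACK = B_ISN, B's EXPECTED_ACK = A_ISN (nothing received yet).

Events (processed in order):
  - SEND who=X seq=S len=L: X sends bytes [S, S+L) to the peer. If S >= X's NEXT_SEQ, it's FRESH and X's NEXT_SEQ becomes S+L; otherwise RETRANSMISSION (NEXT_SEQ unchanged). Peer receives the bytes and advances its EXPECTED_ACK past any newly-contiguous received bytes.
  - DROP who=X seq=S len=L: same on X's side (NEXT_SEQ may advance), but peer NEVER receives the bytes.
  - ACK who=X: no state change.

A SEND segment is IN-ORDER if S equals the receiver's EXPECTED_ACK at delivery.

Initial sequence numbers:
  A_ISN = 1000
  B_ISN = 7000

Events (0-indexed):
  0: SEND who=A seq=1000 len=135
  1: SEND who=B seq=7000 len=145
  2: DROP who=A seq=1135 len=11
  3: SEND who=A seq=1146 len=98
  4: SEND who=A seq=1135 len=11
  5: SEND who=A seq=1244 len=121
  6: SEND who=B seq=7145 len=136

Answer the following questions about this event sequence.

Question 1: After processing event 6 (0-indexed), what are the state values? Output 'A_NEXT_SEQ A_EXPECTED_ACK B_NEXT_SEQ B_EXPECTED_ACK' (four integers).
After event 0: A_seq=1135 A_ack=7000 B_seq=7000 B_ack=1135
After event 1: A_seq=1135 A_ack=7145 B_seq=7145 B_ack=1135
After event 2: A_seq=1146 A_ack=7145 B_seq=7145 B_ack=1135
After event 3: A_seq=1244 A_ack=7145 B_seq=7145 B_ack=1135
After event 4: A_seq=1244 A_ack=7145 B_seq=7145 B_ack=1244
After event 5: A_seq=1365 A_ack=7145 B_seq=7145 B_ack=1365
After event 6: A_seq=1365 A_ack=7281 B_seq=7281 B_ack=1365

1365 7281 7281 1365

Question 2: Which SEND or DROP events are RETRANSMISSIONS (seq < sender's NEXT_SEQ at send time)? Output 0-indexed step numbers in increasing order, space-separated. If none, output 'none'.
Step 0: SEND seq=1000 -> fresh
Step 1: SEND seq=7000 -> fresh
Step 2: DROP seq=1135 -> fresh
Step 3: SEND seq=1146 -> fresh
Step 4: SEND seq=1135 -> retransmit
Step 5: SEND seq=1244 -> fresh
Step 6: SEND seq=7145 -> fresh

Answer: 4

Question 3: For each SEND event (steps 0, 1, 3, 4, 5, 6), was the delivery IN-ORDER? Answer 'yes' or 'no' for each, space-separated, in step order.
Step 0: SEND seq=1000 -> in-order
Step 1: SEND seq=7000 -> in-order
Step 3: SEND seq=1146 -> out-of-order
Step 4: SEND seq=1135 -> in-order
Step 5: SEND seq=1244 -> in-order
Step 6: SEND seq=7145 -> in-order

Answer: yes yes no yes yes yes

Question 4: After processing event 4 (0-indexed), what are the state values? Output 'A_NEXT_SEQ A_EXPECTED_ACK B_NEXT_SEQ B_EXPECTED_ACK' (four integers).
After event 0: A_seq=1135 A_ack=7000 B_seq=7000 B_ack=1135
After event 1: A_seq=1135 A_ack=7145 B_seq=7145 B_ack=1135
After event 2: A_seq=1146 A_ack=7145 B_seq=7145 B_ack=1135
After event 3: A_seq=1244 A_ack=7145 B_seq=7145 B_ack=1135
After event 4: A_seq=1244 A_ack=7145 B_seq=7145 B_ack=1244

1244 7145 7145 1244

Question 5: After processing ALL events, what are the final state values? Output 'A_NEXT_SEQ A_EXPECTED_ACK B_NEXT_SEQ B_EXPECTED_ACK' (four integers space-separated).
After event 0: A_seq=1135 A_ack=7000 B_seq=7000 B_ack=1135
After event 1: A_seq=1135 A_ack=7145 B_seq=7145 B_ack=1135
After event 2: A_seq=1146 A_ack=7145 B_seq=7145 B_ack=1135
After event 3: A_seq=1244 A_ack=7145 B_seq=7145 B_ack=1135
After event 4: A_seq=1244 A_ack=7145 B_seq=7145 B_ack=1244
After event 5: A_seq=1365 A_ack=7145 B_seq=7145 B_ack=1365
After event 6: A_seq=1365 A_ack=7281 B_seq=7281 B_ack=1365

Answer: 1365 7281 7281 1365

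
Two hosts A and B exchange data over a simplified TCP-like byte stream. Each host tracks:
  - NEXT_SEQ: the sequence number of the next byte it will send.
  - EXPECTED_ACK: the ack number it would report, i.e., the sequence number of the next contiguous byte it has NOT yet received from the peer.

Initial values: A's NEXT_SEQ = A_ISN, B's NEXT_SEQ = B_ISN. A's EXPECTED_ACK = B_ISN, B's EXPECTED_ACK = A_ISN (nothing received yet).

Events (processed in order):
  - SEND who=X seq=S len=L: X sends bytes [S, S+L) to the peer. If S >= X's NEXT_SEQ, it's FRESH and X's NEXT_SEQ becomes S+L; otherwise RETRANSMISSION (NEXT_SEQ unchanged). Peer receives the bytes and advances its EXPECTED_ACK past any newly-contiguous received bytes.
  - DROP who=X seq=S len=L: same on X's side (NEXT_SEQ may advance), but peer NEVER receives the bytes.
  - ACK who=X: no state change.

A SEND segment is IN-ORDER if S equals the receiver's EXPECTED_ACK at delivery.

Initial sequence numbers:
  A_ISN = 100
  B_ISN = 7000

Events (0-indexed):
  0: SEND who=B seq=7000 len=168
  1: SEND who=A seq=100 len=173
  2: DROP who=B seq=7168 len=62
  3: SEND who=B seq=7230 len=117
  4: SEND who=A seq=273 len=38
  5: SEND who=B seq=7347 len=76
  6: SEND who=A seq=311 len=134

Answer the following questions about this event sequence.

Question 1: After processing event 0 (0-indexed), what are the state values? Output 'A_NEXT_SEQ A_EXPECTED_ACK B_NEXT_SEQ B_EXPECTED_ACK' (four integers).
After event 0: A_seq=100 A_ack=7168 B_seq=7168 B_ack=100

100 7168 7168 100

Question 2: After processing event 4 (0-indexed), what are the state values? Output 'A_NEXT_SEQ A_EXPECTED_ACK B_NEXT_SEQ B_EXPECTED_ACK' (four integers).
After event 0: A_seq=100 A_ack=7168 B_seq=7168 B_ack=100
After event 1: A_seq=273 A_ack=7168 B_seq=7168 B_ack=273
After event 2: A_seq=273 A_ack=7168 B_seq=7230 B_ack=273
After event 3: A_seq=273 A_ack=7168 B_seq=7347 B_ack=273
After event 4: A_seq=311 A_ack=7168 B_seq=7347 B_ack=311

311 7168 7347 311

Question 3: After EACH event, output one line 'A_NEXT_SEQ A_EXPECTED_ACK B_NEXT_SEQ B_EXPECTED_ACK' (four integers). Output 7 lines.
100 7168 7168 100
273 7168 7168 273
273 7168 7230 273
273 7168 7347 273
311 7168 7347 311
311 7168 7423 311
445 7168 7423 445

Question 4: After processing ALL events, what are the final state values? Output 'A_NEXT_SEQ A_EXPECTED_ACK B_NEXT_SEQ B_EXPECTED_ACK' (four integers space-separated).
After event 0: A_seq=100 A_ack=7168 B_seq=7168 B_ack=100
After event 1: A_seq=273 A_ack=7168 B_seq=7168 B_ack=273
After event 2: A_seq=273 A_ack=7168 B_seq=7230 B_ack=273
After event 3: A_seq=273 A_ack=7168 B_seq=7347 B_ack=273
After event 4: A_seq=311 A_ack=7168 B_seq=7347 B_ack=311
After event 5: A_seq=311 A_ack=7168 B_seq=7423 B_ack=311
After event 6: A_seq=445 A_ack=7168 B_seq=7423 B_ack=445

Answer: 445 7168 7423 445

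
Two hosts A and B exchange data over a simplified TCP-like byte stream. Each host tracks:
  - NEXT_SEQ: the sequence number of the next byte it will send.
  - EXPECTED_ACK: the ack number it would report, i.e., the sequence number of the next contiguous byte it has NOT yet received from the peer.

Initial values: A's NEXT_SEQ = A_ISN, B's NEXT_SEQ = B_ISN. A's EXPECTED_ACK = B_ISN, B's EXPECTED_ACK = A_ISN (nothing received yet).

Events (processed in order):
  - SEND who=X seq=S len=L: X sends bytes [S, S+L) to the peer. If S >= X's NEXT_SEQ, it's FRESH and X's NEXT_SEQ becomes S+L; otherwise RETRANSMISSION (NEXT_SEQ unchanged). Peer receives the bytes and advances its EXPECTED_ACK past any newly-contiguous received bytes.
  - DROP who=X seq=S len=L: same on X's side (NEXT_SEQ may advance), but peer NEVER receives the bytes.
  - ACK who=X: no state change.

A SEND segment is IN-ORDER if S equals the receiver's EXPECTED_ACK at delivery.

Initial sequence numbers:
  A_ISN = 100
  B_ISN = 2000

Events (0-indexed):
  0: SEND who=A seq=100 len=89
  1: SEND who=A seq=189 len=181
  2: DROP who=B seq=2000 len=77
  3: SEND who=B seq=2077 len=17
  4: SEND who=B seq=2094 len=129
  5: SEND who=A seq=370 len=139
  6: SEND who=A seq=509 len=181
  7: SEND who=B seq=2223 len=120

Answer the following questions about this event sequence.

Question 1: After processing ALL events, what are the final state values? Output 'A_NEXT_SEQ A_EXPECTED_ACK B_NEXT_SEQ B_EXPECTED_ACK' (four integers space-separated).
Answer: 690 2000 2343 690

Derivation:
After event 0: A_seq=189 A_ack=2000 B_seq=2000 B_ack=189
After event 1: A_seq=370 A_ack=2000 B_seq=2000 B_ack=370
After event 2: A_seq=370 A_ack=2000 B_seq=2077 B_ack=370
After event 3: A_seq=370 A_ack=2000 B_seq=2094 B_ack=370
After event 4: A_seq=370 A_ack=2000 B_seq=2223 B_ack=370
After event 5: A_seq=509 A_ack=2000 B_seq=2223 B_ack=509
After event 6: A_seq=690 A_ack=2000 B_seq=2223 B_ack=690
After event 7: A_seq=690 A_ack=2000 B_seq=2343 B_ack=690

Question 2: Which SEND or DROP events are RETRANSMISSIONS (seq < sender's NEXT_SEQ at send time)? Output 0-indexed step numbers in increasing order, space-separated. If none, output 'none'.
Step 0: SEND seq=100 -> fresh
Step 1: SEND seq=189 -> fresh
Step 2: DROP seq=2000 -> fresh
Step 3: SEND seq=2077 -> fresh
Step 4: SEND seq=2094 -> fresh
Step 5: SEND seq=370 -> fresh
Step 6: SEND seq=509 -> fresh
Step 7: SEND seq=2223 -> fresh

Answer: none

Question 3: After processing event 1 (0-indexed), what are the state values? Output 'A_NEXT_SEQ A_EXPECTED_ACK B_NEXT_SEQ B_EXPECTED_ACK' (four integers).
After event 0: A_seq=189 A_ack=2000 B_seq=2000 B_ack=189
After event 1: A_seq=370 A_ack=2000 B_seq=2000 B_ack=370

370 2000 2000 370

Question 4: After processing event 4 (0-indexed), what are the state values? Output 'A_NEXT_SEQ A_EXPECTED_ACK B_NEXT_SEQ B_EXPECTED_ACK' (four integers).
After event 0: A_seq=189 A_ack=2000 B_seq=2000 B_ack=189
After event 1: A_seq=370 A_ack=2000 B_seq=2000 B_ack=370
After event 2: A_seq=370 A_ack=2000 B_seq=2077 B_ack=370
After event 3: A_seq=370 A_ack=2000 B_seq=2094 B_ack=370
After event 4: A_seq=370 A_ack=2000 B_seq=2223 B_ack=370

370 2000 2223 370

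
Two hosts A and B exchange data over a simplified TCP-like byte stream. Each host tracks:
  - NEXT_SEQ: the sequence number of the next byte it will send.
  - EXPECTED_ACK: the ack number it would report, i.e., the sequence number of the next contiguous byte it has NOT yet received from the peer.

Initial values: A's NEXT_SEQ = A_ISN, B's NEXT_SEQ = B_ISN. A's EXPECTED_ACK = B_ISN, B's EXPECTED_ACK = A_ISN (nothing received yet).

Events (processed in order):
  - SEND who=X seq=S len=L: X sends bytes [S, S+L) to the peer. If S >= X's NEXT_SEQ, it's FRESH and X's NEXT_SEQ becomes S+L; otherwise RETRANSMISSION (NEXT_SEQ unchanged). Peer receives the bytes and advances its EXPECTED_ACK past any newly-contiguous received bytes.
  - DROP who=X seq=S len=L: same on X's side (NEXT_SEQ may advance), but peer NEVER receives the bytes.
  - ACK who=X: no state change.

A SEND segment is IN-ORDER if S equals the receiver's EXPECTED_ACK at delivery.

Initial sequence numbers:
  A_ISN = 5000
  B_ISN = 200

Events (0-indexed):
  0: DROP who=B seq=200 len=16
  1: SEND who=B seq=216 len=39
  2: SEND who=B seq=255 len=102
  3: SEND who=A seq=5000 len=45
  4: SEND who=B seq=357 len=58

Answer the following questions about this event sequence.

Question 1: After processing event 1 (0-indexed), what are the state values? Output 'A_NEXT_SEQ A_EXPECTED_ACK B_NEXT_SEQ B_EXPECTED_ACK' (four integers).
After event 0: A_seq=5000 A_ack=200 B_seq=216 B_ack=5000
After event 1: A_seq=5000 A_ack=200 B_seq=255 B_ack=5000

5000 200 255 5000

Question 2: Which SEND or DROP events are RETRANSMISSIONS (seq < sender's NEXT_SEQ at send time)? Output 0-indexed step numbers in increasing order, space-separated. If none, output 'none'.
Step 0: DROP seq=200 -> fresh
Step 1: SEND seq=216 -> fresh
Step 2: SEND seq=255 -> fresh
Step 3: SEND seq=5000 -> fresh
Step 4: SEND seq=357 -> fresh

Answer: none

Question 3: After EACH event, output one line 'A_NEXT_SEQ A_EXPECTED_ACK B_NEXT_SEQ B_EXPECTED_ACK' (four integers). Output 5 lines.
5000 200 216 5000
5000 200 255 5000
5000 200 357 5000
5045 200 357 5045
5045 200 415 5045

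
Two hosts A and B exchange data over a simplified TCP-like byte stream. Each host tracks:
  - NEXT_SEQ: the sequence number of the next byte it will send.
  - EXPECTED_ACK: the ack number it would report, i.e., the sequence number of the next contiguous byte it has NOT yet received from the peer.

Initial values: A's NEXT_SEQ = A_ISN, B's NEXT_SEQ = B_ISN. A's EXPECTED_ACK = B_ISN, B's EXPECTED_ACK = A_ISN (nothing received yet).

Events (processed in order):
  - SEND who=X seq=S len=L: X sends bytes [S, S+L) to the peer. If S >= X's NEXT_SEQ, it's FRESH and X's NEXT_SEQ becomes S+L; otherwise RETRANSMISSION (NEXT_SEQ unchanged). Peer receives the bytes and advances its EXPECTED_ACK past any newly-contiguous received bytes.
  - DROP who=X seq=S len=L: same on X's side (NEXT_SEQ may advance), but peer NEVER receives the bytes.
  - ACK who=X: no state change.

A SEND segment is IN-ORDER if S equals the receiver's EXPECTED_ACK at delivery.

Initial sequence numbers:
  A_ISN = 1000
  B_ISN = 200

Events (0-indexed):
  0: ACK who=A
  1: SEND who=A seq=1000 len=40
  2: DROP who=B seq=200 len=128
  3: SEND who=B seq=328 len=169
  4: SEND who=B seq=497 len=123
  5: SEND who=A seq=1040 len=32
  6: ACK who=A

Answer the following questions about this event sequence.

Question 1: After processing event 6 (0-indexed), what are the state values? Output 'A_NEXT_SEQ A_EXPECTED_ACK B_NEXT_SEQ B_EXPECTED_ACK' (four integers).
After event 0: A_seq=1000 A_ack=200 B_seq=200 B_ack=1000
After event 1: A_seq=1040 A_ack=200 B_seq=200 B_ack=1040
After event 2: A_seq=1040 A_ack=200 B_seq=328 B_ack=1040
After event 3: A_seq=1040 A_ack=200 B_seq=497 B_ack=1040
After event 4: A_seq=1040 A_ack=200 B_seq=620 B_ack=1040
After event 5: A_seq=1072 A_ack=200 B_seq=620 B_ack=1072
After event 6: A_seq=1072 A_ack=200 B_seq=620 B_ack=1072

1072 200 620 1072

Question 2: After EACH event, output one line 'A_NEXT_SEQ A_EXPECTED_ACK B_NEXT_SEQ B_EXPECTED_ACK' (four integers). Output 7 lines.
1000 200 200 1000
1040 200 200 1040
1040 200 328 1040
1040 200 497 1040
1040 200 620 1040
1072 200 620 1072
1072 200 620 1072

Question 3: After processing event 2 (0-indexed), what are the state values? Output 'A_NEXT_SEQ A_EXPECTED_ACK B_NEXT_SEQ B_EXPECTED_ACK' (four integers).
After event 0: A_seq=1000 A_ack=200 B_seq=200 B_ack=1000
After event 1: A_seq=1040 A_ack=200 B_seq=200 B_ack=1040
After event 2: A_seq=1040 A_ack=200 B_seq=328 B_ack=1040

1040 200 328 1040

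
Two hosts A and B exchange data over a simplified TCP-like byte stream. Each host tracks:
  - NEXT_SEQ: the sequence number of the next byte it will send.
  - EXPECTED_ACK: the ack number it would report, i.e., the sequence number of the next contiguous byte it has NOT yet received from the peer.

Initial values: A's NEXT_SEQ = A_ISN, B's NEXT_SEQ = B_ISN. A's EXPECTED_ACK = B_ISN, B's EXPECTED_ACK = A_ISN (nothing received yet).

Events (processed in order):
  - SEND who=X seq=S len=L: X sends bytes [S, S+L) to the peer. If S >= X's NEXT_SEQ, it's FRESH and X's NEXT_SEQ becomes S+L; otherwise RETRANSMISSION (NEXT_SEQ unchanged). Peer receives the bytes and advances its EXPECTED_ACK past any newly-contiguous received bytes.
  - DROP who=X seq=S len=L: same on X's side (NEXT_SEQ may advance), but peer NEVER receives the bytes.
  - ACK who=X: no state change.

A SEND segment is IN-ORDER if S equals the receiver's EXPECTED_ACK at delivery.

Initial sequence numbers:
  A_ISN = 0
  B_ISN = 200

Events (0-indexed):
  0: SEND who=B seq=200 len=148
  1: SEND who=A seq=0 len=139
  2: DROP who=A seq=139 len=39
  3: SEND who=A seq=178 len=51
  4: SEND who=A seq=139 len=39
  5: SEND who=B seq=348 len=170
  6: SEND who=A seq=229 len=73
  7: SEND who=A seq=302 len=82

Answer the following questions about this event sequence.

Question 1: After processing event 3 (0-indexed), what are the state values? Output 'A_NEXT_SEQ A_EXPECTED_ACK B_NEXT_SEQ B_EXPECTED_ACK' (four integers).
After event 0: A_seq=0 A_ack=348 B_seq=348 B_ack=0
After event 1: A_seq=139 A_ack=348 B_seq=348 B_ack=139
After event 2: A_seq=178 A_ack=348 B_seq=348 B_ack=139
After event 3: A_seq=229 A_ack=348 B_seq=348 B_ack=139

229 348 348 139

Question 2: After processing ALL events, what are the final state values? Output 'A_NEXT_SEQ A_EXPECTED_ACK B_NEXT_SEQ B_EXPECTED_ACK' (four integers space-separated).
After event 0: A_seq=0 A_ack=348 B_seq=348 B_ack=0
After event 1: A_seq=139 A_ack=348 B_seq=348 B_ack=139
After event 2: A_seq=178 A_ack=348 B_seq=348 B_ack=139
After event 3: A_seq=229 A_ack=348 B_seq=348 B_ack=139
After event 4: A_seq=229 A_ack=348 B_seq=348 B_ack=229
After event 5: A_seq=229 A_ack=518 B_seq=518 B_ack=229
After event 6: A_seq=302 A_ack=518 B_seq=518 B_ack=302
After event 7: A_seq=384 A_ack=518 B_seq=518 B_ack=384

Answer: 384 518 518 384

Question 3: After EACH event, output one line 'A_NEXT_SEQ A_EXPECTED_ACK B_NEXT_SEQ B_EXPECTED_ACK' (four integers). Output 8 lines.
0 348 348 0
139 348 348 139
178 348 348 139
229 348 348 139
229 348 348 229
229 518 518 229
302 518 518 302
384 518 518 384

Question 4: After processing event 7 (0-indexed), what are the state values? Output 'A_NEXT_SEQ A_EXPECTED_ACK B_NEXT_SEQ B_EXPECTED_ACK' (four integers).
After event 0: A_seq=0 A_ack=348 B_seq=348 B_ack=0
After event 1: A_seq=139 A_ack=348 B_seq=348 B_ack=139
After event 2: A_seq=178 A_ack=348 B_seq=348 B_ack=139
After event 3: A_seq=229 A_ack=348 B_seq=348 B_ack=139
After event 4: A_seq=229 A_ack=348 B_seq=348 B_ack=229
After event 5: A_seq=229 A_ack=518 B_seq=518 B_ack=229
After event 6: A_seq=302 A_ack=518 B_seq=518 B_ack=302
After event 7: A_seq=384 A_ack=518 B_seq=518 B_ack=384

384 518 518 384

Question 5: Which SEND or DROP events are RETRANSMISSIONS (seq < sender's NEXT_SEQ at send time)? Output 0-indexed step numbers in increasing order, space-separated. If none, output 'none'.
Step 0: SEND seq=200 -> fresh
Step 1: SEND seq=0 -> fresh
Step 2: DROP seq=139 -> fresh
Step 3: SEND seq=178 -> fresh
Step 4: SEND seq=139 -> retransmit
Step 5: SEND seq=348 -> fresh
Step 6: SEND seq=229 -> fresh
Step 7: SEND seq=302 -> fresh

Answer: 4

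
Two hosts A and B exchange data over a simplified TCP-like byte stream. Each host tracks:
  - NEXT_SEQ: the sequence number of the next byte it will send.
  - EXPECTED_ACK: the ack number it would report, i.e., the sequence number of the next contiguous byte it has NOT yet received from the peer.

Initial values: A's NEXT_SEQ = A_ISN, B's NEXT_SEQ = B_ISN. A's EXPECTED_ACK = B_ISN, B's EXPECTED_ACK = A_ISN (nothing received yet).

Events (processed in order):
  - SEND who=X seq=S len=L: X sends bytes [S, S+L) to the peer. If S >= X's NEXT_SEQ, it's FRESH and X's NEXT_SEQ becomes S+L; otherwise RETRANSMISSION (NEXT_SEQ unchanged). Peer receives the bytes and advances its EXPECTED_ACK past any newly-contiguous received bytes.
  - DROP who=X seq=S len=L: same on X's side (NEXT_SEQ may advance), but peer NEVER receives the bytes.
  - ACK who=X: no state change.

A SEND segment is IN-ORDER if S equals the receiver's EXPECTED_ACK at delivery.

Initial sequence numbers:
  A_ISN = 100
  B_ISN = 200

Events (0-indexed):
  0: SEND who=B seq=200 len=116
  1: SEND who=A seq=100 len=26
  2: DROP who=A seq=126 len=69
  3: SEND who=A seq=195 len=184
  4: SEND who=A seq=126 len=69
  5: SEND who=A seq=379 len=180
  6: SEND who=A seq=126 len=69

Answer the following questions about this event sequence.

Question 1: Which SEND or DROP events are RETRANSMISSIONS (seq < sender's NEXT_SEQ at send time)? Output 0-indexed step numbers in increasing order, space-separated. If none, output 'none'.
Answer: 4 6

Derivation:
Step 0: SEND seq=200 -> fresh
Step 1: SEND seq=100 -> fresh
Step 2: DROP seq=126 -> fresh
Step 3: SEND seq=195 -> fresh
Step 4: SEND seq=126 -> retransmit
Step 5: SEND seq=379 -> fresh
Step 6: SEND seq=126 -> retransmit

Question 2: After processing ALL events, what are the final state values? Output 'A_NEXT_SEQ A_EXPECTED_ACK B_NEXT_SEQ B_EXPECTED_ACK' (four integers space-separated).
Answer: 559 316 316 559

Derivation:
After event 0: A_seq=100 A_ack=316 B_seq=316 B_ack=100
After event 1: A_seq=126 A_ack=316 B_seq=316 B_ack=126
After event 2: A_seq=195 A_ack=316 B_seq=316 B_ack=126
After event 3: A_seq=379 A_ack=316 B_seq=316 B_ack=126
After event 4: A_seq=379 A_ack=316 B_seq=316 B_ack=379
After event 5: A_seq=559 A_ack=316 B_seq=316 B_ack=559
After event 6: A_seq=559 A_ack=316 B_seq=316 B_ack=559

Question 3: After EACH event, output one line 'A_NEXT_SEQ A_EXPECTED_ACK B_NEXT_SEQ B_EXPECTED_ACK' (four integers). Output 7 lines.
100 316 316 100
126 316 316 126
195 316 316 126
379 316 316 126
379 316 316 379
559 316 316 559
559 316 316 559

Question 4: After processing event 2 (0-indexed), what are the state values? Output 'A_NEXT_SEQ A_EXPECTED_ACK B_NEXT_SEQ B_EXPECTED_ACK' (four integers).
After event 0: A_seq=100 A_ack=316 B_seq=316 B_ack=100
After event 1: A_seq=126 A_ack=316 B_seq=316 B_ack=126
After event 2: A_seq=195 A_ack=316 B_seq=316 B_ack=126

195 316 316 126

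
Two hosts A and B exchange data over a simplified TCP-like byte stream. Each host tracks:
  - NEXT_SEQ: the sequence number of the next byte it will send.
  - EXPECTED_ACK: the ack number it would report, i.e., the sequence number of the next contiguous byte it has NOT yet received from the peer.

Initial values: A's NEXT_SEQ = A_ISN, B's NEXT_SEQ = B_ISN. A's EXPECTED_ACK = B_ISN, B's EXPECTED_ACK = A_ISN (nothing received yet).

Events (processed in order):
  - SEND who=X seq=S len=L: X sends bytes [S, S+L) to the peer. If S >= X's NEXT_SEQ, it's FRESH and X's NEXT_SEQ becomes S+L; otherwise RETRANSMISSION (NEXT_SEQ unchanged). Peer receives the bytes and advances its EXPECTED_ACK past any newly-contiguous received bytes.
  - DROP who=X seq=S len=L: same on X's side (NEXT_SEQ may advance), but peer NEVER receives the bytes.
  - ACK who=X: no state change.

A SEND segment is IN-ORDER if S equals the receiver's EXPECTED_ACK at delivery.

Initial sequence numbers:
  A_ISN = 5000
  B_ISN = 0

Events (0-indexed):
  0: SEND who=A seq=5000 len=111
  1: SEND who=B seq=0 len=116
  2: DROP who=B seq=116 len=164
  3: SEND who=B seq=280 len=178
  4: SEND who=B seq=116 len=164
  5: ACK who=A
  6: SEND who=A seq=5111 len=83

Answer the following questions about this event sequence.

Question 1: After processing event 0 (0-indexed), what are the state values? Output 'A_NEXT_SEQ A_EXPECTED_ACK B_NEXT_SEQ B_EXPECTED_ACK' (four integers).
After event 0: A_seq=5111 A_ack=0 B_seq=0 B_ack=5111

5111 0 0 5111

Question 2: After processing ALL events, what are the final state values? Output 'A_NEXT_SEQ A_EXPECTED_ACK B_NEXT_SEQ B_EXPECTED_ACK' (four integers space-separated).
After event 0: A_seq=5111 A_ack=0 B_seq=0 B_ack=5111
After event 1: A_seq=5111 A_ack=116 B_seq=116 B_ack=5111
After event 2: A_seq=5111 A_ack=116 B_seq=280 B_ack=5111
After event 3: A_seq=5111 A_ack=116 B_seq=458 B_ack=5111
After event 4: A_seq=5111 A_ack=458 B_seq=458 B_ack=5111
After event 5: A_seq=5111 A_ack=458 B_seq=458 B_ack=5111
After event 6: A_seq=5194 A_ack=458 B_seq=458 B_ack=5194

Answer: 5194 458 458 5194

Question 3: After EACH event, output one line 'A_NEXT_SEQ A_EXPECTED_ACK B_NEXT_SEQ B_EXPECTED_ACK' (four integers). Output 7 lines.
5111 0 0 5111
5111 116 116 5111
5111 116 280 5111
5111 116 458 5111
5111 458 458 5111
5111 458 458 5111
5194 458 458 5194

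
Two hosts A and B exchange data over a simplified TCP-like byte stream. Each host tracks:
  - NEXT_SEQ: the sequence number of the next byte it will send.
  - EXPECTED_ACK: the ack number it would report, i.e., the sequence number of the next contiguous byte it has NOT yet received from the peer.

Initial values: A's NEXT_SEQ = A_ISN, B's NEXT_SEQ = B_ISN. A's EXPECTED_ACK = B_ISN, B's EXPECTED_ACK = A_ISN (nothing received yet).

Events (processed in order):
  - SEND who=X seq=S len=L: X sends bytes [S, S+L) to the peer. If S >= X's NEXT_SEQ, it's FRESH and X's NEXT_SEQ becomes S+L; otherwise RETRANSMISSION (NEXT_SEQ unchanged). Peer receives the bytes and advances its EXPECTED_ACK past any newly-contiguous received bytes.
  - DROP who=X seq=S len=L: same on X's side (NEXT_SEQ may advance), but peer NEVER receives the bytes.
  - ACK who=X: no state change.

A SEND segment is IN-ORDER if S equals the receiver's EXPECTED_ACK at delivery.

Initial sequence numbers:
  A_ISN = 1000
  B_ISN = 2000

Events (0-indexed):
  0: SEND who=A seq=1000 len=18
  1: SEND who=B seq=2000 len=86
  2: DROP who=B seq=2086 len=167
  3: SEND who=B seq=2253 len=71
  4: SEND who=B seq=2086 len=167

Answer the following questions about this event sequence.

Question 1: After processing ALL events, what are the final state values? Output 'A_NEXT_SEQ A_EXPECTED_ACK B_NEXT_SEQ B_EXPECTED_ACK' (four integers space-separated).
After event 0: A_seq=1018 A_ack=2000 B_seq=2000 B_ack=1018
After event 1: A_seq=1018 A_ack=2086 B_seq=2086 B_ack=1018
After event 2: A_seq=1018 A_ack=2086 B_seq=2253 B_ack=1018
After event 3: A_seq=1018 A_ack=2086 B_seq=2324 B_ack=1018
After event 4: A_seq=1018 A_ack=2324 B_seq=2324 B_ack=1018

Answer: 1018 2324 2324 1018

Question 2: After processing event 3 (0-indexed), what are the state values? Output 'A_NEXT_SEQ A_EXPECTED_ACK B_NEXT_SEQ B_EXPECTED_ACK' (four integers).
After event 0: A_seq=1018 A_ack=2000 B_seq=2000 B_ack=1018
After event 1: A_seq=1018 A_ack=2086 B_seq=2086 B_ack=1018
After event 2: A_seq=1018 A_ack=2086 B_seq=2253 B_ack=1018
After event 3: A_seq=1018 A_ack=2086 B_seq=2324 B_ack=1018

1018 2086 2324 1018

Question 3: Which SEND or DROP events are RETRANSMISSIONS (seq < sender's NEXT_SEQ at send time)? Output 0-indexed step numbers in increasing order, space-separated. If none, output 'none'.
Step 0: SEND seq=1000 -> fresh
Step 1: SEND seq=2000 -> fresh
Step 2: DROP seq=2086 -> fresh
Step 3: SEND seq=2253 -> fresh
Step 4: SEND seq=2086 -> retransmit

Answer: 4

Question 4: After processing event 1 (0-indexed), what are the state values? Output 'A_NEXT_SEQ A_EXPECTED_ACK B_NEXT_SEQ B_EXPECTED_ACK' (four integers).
After event 0: A_seq=1018 A_ack=2000 B_seq=2000 B_ack=1018
After event 1: A_seq=1018 A_ack=2086 B_seq=2086 B_ack=1018

1018 2086 2086 1018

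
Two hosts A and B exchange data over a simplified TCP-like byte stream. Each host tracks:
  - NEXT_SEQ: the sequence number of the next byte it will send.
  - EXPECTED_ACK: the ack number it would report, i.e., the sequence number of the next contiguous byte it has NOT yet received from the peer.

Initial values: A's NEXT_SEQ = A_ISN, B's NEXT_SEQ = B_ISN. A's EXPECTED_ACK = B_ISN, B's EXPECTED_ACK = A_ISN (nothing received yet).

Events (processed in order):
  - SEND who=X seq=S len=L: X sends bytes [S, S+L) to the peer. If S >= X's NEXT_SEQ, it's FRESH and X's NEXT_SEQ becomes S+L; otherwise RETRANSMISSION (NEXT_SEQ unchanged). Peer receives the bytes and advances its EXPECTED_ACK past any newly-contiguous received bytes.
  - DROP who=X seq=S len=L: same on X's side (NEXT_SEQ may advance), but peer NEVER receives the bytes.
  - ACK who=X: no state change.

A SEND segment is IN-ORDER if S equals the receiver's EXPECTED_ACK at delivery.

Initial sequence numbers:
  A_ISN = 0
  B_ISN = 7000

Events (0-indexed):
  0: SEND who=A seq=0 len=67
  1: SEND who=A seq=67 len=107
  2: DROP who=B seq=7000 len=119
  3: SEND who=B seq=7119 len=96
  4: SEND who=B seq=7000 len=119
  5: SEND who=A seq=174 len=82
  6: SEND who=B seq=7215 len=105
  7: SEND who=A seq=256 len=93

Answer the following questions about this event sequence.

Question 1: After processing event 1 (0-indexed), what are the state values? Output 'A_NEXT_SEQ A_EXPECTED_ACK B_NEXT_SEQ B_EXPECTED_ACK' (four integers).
After event 0: A_seq=67 A_ack=7000 B_seq=7000 B_ack=67
After event 1: A_seq=174 A_ack=7000 B_seq=7000 B_ack=174

174 7000 7000 174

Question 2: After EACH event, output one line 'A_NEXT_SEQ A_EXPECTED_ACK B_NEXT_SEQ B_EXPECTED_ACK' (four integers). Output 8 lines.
67 7000 7000 67
174 7000 7000 174
174 7000 7119 174
174 7000 7215 174
174 7215 7215 174
256 7215 7215 256
256 7320 7320 256
349 7320 7320 349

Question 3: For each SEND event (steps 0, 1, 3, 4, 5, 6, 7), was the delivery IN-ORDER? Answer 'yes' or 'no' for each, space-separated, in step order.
Answer: yes yes no yes yes yes yes

Derivation:
Step 0: SEND seq=0 -> in-order
Step 1: SEND seq=67 -> in-order
Step 3: SEND seq=7119 -> out-of-order
Step 4: SEND seq=7000 -> in-order
Step 5: SEND seq=174 -> in-order
Step 6: SEND seq=7215 -> in-order
Step 7: SEND seq=256 -> in-order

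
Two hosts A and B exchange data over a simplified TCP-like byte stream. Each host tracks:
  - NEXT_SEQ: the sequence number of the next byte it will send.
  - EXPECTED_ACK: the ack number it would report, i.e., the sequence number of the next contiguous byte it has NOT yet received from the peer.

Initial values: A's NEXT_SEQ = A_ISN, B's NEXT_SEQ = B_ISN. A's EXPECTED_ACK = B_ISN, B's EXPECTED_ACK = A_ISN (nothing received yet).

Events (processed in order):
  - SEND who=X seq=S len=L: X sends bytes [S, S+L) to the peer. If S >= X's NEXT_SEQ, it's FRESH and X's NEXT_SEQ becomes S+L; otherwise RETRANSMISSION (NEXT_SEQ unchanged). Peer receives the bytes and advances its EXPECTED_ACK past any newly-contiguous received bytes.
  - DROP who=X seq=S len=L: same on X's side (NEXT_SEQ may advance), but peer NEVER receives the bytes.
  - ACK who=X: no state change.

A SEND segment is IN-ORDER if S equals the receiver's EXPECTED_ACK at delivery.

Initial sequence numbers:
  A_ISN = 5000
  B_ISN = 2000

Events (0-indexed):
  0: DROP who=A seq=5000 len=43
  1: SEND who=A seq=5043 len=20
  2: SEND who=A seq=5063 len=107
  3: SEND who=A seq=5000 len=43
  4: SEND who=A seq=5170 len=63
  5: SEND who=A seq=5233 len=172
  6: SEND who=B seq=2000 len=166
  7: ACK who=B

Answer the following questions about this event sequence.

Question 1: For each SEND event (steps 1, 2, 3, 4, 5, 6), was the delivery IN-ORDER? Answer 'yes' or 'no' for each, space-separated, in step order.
Step 1: SEND seq=5043 -> out-of-order
Step 2: SEND seq=5063 -> out-of-order
Step 3: SEND seq=5000 -> in-order
Step 4: SEND seq=5170 -> in-order
Step 5: SEND seq=5233 -> in-order
Step 6: SEND seq=2000 -> in-order

Answer: no no yes yes yes yes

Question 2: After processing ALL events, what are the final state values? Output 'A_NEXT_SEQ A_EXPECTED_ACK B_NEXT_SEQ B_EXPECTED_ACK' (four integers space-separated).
Answer: 5405 2166 2166 5405

Derivation:
After event 0: A_seq=5043 A_ack=2000 B_seq=2000 B_ack=5000
After event 1: A_seq=5063 A_ack=2000 B_seq=2000 B_ack=5000
After event 2: A_seq=5170 A_ack=2000 B_seq=2000 B_ack=5000
After event 3: A_seq=5170 A_ack=2000 B_seq=2000 B_ack=5170
After event 4: A_seq=5233 A_ack=2000 B_seq=2000 B_ack=5233
After event 5: A_seq=5405 A_ack=2000 B_seq=2000 B_ack=5405
After event 6: A_seq=5405 A_ack=2166 B_seq=2166 B_ack=5405
After event 7: A_seq=5405 A_ack=2166 B_seq=2166 B_ack=5405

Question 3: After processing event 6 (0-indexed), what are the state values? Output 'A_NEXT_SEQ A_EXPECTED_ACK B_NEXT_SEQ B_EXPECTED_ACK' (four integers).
After event 0: A_seq=5043 A_ack=2000 B_seq=2000 B_ack=5000
After event 1: A_seq=5063 A_ack=2000 B_seq=2000 B_ack=5000
After event 2: A_seq=5170 A_ack=2000 B_seq=2000 B_ack=5000
After event 3: A_seq=5170 A_ack=2000 B_seq=2000 B_ack=5170
After event 4: A_seq=5233 A_ack=2000 B_seq=2000 B_ack=5233
After event 5: A_seq=5405 A_ack=2000 B_seq=2000 B_ack=5405
After event 6: A_seq=5405 A_ack=2166 B_seq=2166 B_ack=5405

5405 2166 2166 5405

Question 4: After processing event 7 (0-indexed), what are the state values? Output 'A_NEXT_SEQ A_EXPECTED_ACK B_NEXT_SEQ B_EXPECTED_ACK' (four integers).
After event 0: A_seq=5043 A_ack=2000 B_seq=2000 B_ack=5000
After event 1: A_seq=5063 A_ack=2000 B_seq=2000 B_ack=5000
After event 2: A_seq=5170 A_ack=2000 B_seq=2000 B_ack=5000
After event 3: A_seq=5170 A_ack=2000 B_seq=2000 B_ack=5170
After event 4: A_seq=5233 A_ack=2000 B_seq=2000 B_ack=5233
After event 5: A_seq=5405 A_ack=2000 B_seq=2000 B_ack=5405
After event 6: A_seq=5405 A_ack=2166 B_seq=2166 B_ack=5405
After event 7: A_seq=5405 A_ack=2166 B_seq=2166 B_ack=5405

5405 2166 2166 5405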